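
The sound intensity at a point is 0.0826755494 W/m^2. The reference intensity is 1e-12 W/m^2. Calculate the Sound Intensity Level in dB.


Given values:
  I = 0.0826755494 W/m^2
  I_ref = 1e-12 W/m^2
Formula: SIL = 10 * log10(I / I_ref)
Compute ratio: I / I_ref = 82675549400
Compute log10: log10(82675549400) = 10.917377
Multiply: SIL = 10 * 10.917377 = 109.17

109.17 dB


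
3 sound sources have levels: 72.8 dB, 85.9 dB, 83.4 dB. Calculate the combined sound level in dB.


Formula: L_total = 10 * log10( sum(10^(Li/10)) )
  Source 1: 10^(72.8/10) = 19054607.1796
  Source 2: 10^(85.9/10) = 389045144.9943
  Source 3: 10^(83.4/10) = 218776162.395
Sum of linear values = 626875914.5689
L_total = 10 * log10(626875914.5689) = 87.97

87.97 dB


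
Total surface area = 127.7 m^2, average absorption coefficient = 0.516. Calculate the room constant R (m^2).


Given values:
  S = 127.7 m^2, alpha = 0.516
Formula: R = S * alpha / (1 - alpha)
Numerator: 127.7 * 0.516 = 65.8932
Denominator: 1 - 0.516 = 0.484
R = 65.8932 / 0.484 = 136.14

136.14 m^2


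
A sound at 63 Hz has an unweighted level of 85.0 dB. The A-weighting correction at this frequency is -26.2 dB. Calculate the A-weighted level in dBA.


Given values:
  SPL = 85.0 dB
  A-weighting at 63 Hz = -26.2 dB
Formula: L_A = SPL + A_weight
L_A = 85.0 + (-26.2)
L_A = 58.8

58.8 dBA


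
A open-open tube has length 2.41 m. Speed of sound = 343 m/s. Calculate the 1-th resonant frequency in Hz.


Given values:
  Tube type: open-open, L = 2.41 m, c = 343 m/s, n = 1
Formula: f_n = n * c / (2 * L)
Compute 2 * L = 2 * 2.41 = 4.82
f = 1 * 343 / 4.82
f = 71.16

71.16 Hz


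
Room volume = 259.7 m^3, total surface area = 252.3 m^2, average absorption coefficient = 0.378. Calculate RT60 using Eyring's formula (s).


Given values:
  V = 259.7 m^3, S = 252.3 m^2, alpha = 0.378
Formula: RT60 = 0.161 * V / (-S * ln(1 - alpha))
Compute ln(1 - 0.378) = ln(0.622) = -0.474815
Denominator: -252.3 * -0.474815 = 119.7958
Numerator: 0.161 * 259.7 = 41.8117
RT60 = 41.8117 / 119.7958 = 0.349

0.349 s


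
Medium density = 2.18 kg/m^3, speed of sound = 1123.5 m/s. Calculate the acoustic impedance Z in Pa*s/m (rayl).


Given values:
  rho = 2.18 kg/m^3
  c = 1123.5 m/s
Formula: Z = rho * c
Z = 2.18 * 1123.5
Z = 2449.23

2449.23 rayl


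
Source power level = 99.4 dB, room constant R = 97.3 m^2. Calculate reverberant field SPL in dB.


Given values:
  Lw = 99.4 dB, R = 97.3 m^2
Formula: SPL = Lw + 10 * log10(4 / R)
Compute 4 / R = 4 / 97.3 = 0.04111
Compute 10 * log10(0.04111) = -13.8605
SPL = 99.4 + (-13.8605) = 85.54

85.54 dB


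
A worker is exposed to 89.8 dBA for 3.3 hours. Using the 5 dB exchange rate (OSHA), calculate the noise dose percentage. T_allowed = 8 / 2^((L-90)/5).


Given values:
  L = 89.8 dBA, T = 3.3 hours
Formula: T_allowed = 8 / 2^((L - 90) / 5)
Compute exponent: (89.8 - 90) / 5 = -0.04
Compute 2^(-0.04) = 0.972655
T_allowed = 8 / 0.972655 = 8.22491 hours
Dose = (T / T_allowed) * 100
Dose = (3.3 / 8.22491) * 100 = 40.12

40.12 %


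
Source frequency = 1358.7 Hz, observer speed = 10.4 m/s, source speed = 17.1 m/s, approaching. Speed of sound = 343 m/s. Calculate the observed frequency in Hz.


Given values:
  f_s = 1358.7 Hz, v_o = 10.4 m/s, v_s = 17.1 m/s
  Direction: approaching
Formula: f_o = f_s * (c + v_o) / (c - v_s)
Numerator: c + v_o = 343 + 10.4 = 353.4
Denominator: c - v_s = 343 - 17.1 = 325.9
f_o = 1358.7 * 353.4 / 325.9 = 1473.35

1473.35 Hz


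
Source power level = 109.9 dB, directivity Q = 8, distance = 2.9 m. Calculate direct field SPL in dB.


Given values:
  Lw = 109.9 dB, Q = 8, r = 2.9 m
Formula: SPL = Lw + 10 * log10(Q / (4 * pi * r^2))
Compute 4 * pi * r^2 = 4 * pi * 2.9^2 = 105.6832
Compute Q / denom = 8 / 105.6832 = 0.07569793
Compute 10 * log10(0.07569793) = -11.2092
SPL = 109.9 + (-11.2092) = 98.69

98.69 dB


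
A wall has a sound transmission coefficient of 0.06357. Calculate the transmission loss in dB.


Given values:
  tau = 0.06357
Formula: TL = 10 * log10(1 / tau)
Compute 1 / tau = 1 / 0.06357 = 15.7307
Compute log10(15.7307) = 1.196748
TL = 10 * 1.196748 = 11.97

11.97 dB


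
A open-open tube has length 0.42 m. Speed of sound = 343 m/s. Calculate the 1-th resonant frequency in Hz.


Given values:
  Tube type: open-open, L = 0.42 m, c = 343 m/s, n = 1
Formula: f_n = n * c / (2 * L)
Compute 2 * L = 2 * 0.42 = 0.84
f = 1 * 343 / 0.84
f = 408.33

408.33 Hz


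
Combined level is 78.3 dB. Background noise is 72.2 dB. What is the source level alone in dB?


Given values:
  L_total = 78.3 dB, L_bg = 72.2 dB
Formula: L_source = 10 * log10(10^(L_total/10) - 10^(L_bg/10))
Convert to linear:
  10^(78.3/10) = 67608297.5392
  10^(72.2/10) = 16595869.0744
Difference: 67608297.5392 - 16595869.0744 = 51012428.4648
L_source = 10 * log10(51012428.4648) = 77.08

77.08 dB


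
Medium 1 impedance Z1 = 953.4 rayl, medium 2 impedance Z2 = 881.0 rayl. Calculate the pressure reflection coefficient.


Given values:
  Z1 = 953.4 rayl, Z2 = 881.0 rayl
Formula: R = (Z2 - Z1) / (Z2 + Z1)
Numerator: Z2 - Z1 = 881.0 - 953.4 = -72.4
Denominator: Z2 + Z1 = 881.0 + 953.4 = 1834.4
R = -72.4 / 1834.4 = -0.0395

-0.0395


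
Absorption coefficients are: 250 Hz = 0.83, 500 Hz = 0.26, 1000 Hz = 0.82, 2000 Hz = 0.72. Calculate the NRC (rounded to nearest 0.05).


Given values:
  a_250 = 0.83, a_500 = 0.26
  a_1000 = 0.82, a_2000 = 0.72
Formula: NRC = (a250 + a500 + a1000 + a2000) / 4
Sum = 0.83 + 0.26 + 0.82 + 0.72 = 2.63
NRC = 2.63 / 4 = 0.6575
Rounded to nearest 0.05: 0.65

0.65


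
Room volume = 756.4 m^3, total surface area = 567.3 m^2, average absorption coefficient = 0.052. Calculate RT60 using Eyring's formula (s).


Given values:
  V = 756.4 m^3, S = 567.3 m^2, alpha = 0.052
Formula: RT60 = 0.161 * V / (-S * ln(1 - alpha))
Compute ln(1 - 0.052) = ln(0.948) = -0.053401
Denominator: -567.3 * -0.053401 = 30.2944
Numerator: 0.161 * 756.4 = 121.7804
RT60 = 121.7804 / 30.2944 = 4.02

4.02 s


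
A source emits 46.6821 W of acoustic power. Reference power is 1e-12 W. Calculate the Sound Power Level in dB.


Given values:
  W = 46.6821 W
  W_ref = 1e-12 W
Formula: SWL = 10 * log10(W / W_ref)
Compute ratio: W / W_ref = 46682100000000
Compute log10: log10(46682100000000) = 13.66915
Multiply: SWL = 10 * 13.66915 = 136.69

136.69 dB


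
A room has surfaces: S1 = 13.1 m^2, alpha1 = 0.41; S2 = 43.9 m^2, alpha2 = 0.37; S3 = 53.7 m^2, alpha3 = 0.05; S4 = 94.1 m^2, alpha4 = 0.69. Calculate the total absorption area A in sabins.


Given surfaces:
  Surface 1: 13.1 * 0.41 = 5.371
  Surface 2: 43.9 * 0.37 = 16.243
  Surface 3: 53.7 * 0.05 = 2.685
  Surface 4: 94.1 * 0.69 = 64.929
Formula: A = sum(Si * alpha_i)
A = 5.371 + 16.243 + 2.685 + 64.929
A = 89.23

89.23 sabins


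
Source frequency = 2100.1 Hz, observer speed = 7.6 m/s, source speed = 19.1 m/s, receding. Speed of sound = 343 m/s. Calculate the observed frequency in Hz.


Given values:
  f_s = 2100.1 Hz, v_o = 7.6 m/s, v_s = 19.1 m/s
  Direction: receding
Formula: f_o = f_s * (c - v_o) / (c + v_s)
Numerator: c - v_o = 343 - 7.6 = 335.4
Denominator: c + v_s = 343 + 19.1 = 362.1
f_o = 2100.1 * 335.4 / 362.1 = 1945.25

1945.25 Hz


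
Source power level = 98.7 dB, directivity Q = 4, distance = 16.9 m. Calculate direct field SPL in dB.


Given values:
  Lw = 98.7 dB, Q = 4, r = 16.9 m
Formula: SPL = Lw + 10 * log10(Q / (4 * pi * r^2))
Compute 4 * pi * r^2 = 4 * pi * 16.9^2 = 3589.0811
Compute Q / denom = 4 / 3589.0811 = 0.00111449
Compute 10 * log10(0.00111449) = -29.5292
SPL = 98.7 + (-29.5292) = 69.17

69.17 dB


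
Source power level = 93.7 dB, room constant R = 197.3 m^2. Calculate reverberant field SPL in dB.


Given values:
  Lw = 93.7 dB, R = 197.3 m^2
Formula: SPL = Lw + 10 * log10(4 / R)
Compute 4 / R = 4 / 197.3 = 0.020274
Compute 10 * log10(0.020274) = -16.9306
SPL = 93.7 + (-16.9306) = 76.77

76.77 dB


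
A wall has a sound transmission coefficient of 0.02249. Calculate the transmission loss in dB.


Given values:
  tau = 0.02249
Formula: TL = 10 * log10(1 / tau)
Compute 1 / tau = 1 / 0.02249 = 44.4642
Compute log10(44.4642) = 1.64801
TL = 10 * 1.64801 = 16.48

16.48 dB


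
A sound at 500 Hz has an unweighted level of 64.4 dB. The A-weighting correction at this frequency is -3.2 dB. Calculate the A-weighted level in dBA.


Given values:
  SPL = 64.4 dB
  A-weighting at 500 Hz = -3.2 dB
Formula: L_A = SPL + A_weight
L_A = 64.4 + (-3.2)
L_A = 61.2

61.2 dBA


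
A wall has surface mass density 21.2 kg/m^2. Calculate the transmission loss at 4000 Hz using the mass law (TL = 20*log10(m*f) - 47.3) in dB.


Given values:
  m = 21.2 kg/m^2, f = 4000 Hz
Formula: TL = 20 * log10(m * f) - 47.3
Compute m * f = 21.2 * 4000 = 84800.0
Compute log10(84800.0) = 4.928396
Compute 20 * 4.928396 = 98.5679
TL = 98.5679 - 47.3 = 51.27

51.27 dB


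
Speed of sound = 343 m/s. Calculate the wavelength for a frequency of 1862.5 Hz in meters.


Given values:
  c = 343 m/s, f = 1862.5 Hz
Formula: lambda = c / f
lambda = 343 / 1862.5
lambda = 0.1842

0.1842 m


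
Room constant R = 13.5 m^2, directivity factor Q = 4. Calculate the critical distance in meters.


Given values:
  R = 13.5 m^2, Q = 4
Formula: d_c = 0.141 * sqrt(Q * R)
Compute Q * R = 4 * 13.5 = 54.0
Compute sqrt(54.0) = 7.3485
d_c = 0.141 * 7.3485 = 1.036

1.036 m


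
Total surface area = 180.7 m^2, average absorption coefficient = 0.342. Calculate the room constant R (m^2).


Given values:
  S = 180.7 m^2, alpha = 0.342
Formula: R = S * alpha / (1 - alpha)
Numerator: 180.7 * 0.342 = 61.7994
Denominator: 1 - 0.342 = 0.658
R = 61.7994 / 0.658 = 93.92

93.92 m^2


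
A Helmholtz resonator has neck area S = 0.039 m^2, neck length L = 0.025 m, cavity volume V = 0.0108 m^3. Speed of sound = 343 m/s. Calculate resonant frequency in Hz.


Given values:
  S = 0.039 m^2, L = 0.025 m, V = 0.0108 m^3, c = 343 m/s
Formula: f = (c / (2*pi)) * sqrt(S / (V * L))
Compute V * L = 0.0108 * 0.025 = 0.00027
Compute S / (V * L) = 0.039 / 0.00027 = 144.4444
Compute sqrt(144.4444) = 12.018502
Compute c / (2*pi) = 343 / 6.283185 = 54.590148
f = 54.590148 * 12.018502 = 656.09

656.09 Hz


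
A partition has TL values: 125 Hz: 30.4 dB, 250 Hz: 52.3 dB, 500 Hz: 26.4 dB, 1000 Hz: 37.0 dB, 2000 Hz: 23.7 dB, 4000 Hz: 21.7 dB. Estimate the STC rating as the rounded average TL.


Given TL values at each frequency:
  125 Hz: 30.4 dB
  250 Hz: 52.3 dB
  500 Hz: 26.4 dB
  1000 Hz: 37.0 dB
  2000 Hz: 23.7 dB
  4000 Hz: 21.7 dB
Formula: STC ~ round(average of TL values)
Sum = 30.4 + 52.3 + 26.4 + 37.0 + 23.7 + 21.7 = 191.5
Average = 191.5 / 6 = 31.92
Rounded: 32

32


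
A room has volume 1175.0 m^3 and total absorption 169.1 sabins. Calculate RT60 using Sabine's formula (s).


Given values:
  V = 1175.0 m^3
  A = 169.1 sabins
Formula: RT60 = 0.161 * V / A
Numerator: 0.161 * 1175.0 = 189.175
RT60 = 189.175 / 169.1 = 1.119

1.119 s


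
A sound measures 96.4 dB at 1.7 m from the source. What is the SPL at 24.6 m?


Given values:
  SPL1 = 96.4 dB, r1 = 1.7 m, r2 = 24.6 m
Formula: SPL2 = SPL1 - 20 * log10(r2 / r1)
Compute ratio: r2 / r1 = 24.6 / 1.7 = 14.4706
Compute log10: log10(14.4706) = 1.160487
Compute drop: 20 * 1.160487 = 23.2097
SPL2 = 96.4 - 23.2097 = 73.19

73.19 dB


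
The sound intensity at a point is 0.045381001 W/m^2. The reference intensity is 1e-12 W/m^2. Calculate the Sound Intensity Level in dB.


Given values:
  I = 0.045381001 W/m^2
  I_ref = 1e-12 W/m^2
Formula: SIL = 10 * log10(I / I_ref)
Compute ratio: I / I_ref = 45381001000
Compute log10: log10(45381001000) = 10.656874
Multiply: SIL = 10 * 10.656874 = 106.57

106.57 dB


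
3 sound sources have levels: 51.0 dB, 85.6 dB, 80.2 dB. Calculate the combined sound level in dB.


Formula: L_total = 10 * log10( sum(10^(Li/10)) )
  Source 1: 10^(51.0/10) = 125892.5412
  Source 2: 10^(85.6/10) = 363078054.7701
  Source 3: 10^(80.2/10) = 104712854.8051
Sum of linear values = 467916802.1164
L_total = 10 * log10(467916802.1164) = 86.7

86.7 dB


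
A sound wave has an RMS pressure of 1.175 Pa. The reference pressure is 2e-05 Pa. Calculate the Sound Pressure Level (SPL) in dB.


Given values:
  p = 1.175 Pa
  p_ref = 2e-05 Pa
Formula: SPL = 20 * log10(p / p_ref)
Compute ratio: p / p_ref = 1.175 / 2e-05 = 58750
Compute log10: log10(58750) = 4.769008
Multiply: SPL = 20 * 4.769008 = 95.38

95.38 dB


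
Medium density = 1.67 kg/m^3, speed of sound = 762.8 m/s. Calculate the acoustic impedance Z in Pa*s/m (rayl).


Given values:
  rho = 1.67 kg/m^3
  c = 762.8 m/s
Formula: Z = rho * c
Z = 1.67 * 762.8
Z = 1273.88

1273.88 rayl


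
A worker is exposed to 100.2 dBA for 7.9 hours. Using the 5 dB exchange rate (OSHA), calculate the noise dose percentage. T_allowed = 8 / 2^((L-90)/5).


Given values:
  L = 100.2 dBA, T = 7.9 hours
Formula: T_allowed = 8 / 2^((L - 90) / 5)
Compute exponent: (100.2 - 90) / 5 = 2.04
Compute 2^(2.04) = 4.112455
T_allowed = 8 / 4.112455 = 1.94531 hours
Dose = (T / T_allowed) * 100
Dose = (7.9 / 1.94531) * 100 = 406.1

406.1 %


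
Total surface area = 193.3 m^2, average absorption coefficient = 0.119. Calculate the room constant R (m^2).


Given values:
  S = 193.3 m^2, alpha = 0.119
Formula: R = S * alpha / (1 - alpha)
Numerator: 193.3 * 0.119 = 23.0027
Denominator: 1 - 0.119 = 0.881
R = 23.0027 / 0.881 = 26.11

26.11 m^2


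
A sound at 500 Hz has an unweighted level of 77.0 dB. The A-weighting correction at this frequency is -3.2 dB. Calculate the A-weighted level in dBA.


Given values:
  SPL = 77.0 dB
  A-weighting at 500 Hz = -3.2 dB
Formula: L_A = SPL + A_weight
L_A = 77.0 + (-3.2)
L_A = 73.8

73.8 dBA


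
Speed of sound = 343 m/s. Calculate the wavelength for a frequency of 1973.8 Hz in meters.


Given values:
  c = 343 m/s, f = 1973.8 Hz
Formula: lambda = c / f
lambda = 343 / 1973.8
lambda = 0.1738

0.1738 m


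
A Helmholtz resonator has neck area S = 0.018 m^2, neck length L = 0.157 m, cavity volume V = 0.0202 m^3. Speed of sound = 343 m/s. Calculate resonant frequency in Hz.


Given values:
  S = 0.018 m^2, L = 0.157 m, V = 0.0202 m^3, c = 343 m/s
Formula: f = (c / (2*pi)) * sqrt(S / (V * L))
Compute V * L = 0.0202 * 0.157 = 0.0031714
Compute S / (V * L) = 0.018 / 0.0031714 = 5.6757
Compute sqrt(5.6757) = 2.382373
Compute c / (2*pi) = 343 / 6.283185 = 54.590148
f = 54.590148 * 2.382373 = 130.05

130.05 Hz


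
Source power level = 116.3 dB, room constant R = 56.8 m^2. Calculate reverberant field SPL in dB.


Given values:
  Lw = 116.3 dB, R = 56.8 m^2
Formula: SPL = Lw + 10 * log10(4 / R)
Compute 4 / R = 4 / 56.8 = 0.070423
Compute 10 * log10(0.070423) = -11.5229
SPL = 116.3 + (-11.5229) = 104.78

104.78 dB


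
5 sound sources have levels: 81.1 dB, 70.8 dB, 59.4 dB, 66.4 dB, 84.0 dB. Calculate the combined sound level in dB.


Formula: L_total = 10 * log10( sum(10^(Li/10)) )
  Source 1: 10^(81.1/10) = 128824955.1693
  Source 2: 10^(70.8/10) = 12022644.3462
  Source 3: 10^(59.4/10) = 870963.59
  Source 4: 10^(66.4/10) = 4365158.3224
  Source 5: 10^(84.0/10) = 251188643.151
Sum of linear values = 397272364.5789
L_total = 10 * log10(397272364.5789) = 85.99

85.99 dB


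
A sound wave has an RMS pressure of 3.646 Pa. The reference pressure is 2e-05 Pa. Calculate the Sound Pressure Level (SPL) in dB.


Given values:
  p = 3.646 Pa
  p_ref = 2e-05 Pa
Formula: SPL = 20 * log10(p / p_ref)
Compute ratio: p / p_ref = 3.646 / 2e-05 = 182300
Compute log10: log10(182300) = 5.260787
Multiply: SPL = 20 * 5.260787 = 105.22

105.22 dB


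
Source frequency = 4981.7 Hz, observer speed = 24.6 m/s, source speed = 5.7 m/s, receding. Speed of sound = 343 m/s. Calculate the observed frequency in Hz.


Given values:
  f_s = 4981.7 Hz, v_o = 24.6 m/s, v_s = 5.7 m/s
  Direction: receding
Formula: f_o = f_s * (c - v_o) / (c + v_s)
Numerator: c - v_o = 343 - 24.6 = 318.4
Denominator: c + v_s = 343 + 5.7 = 348.7
f_o = 4981.7 * 318.4 / 348.7 = 4548.82

4548.82 Hz


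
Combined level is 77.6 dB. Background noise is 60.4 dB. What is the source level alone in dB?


Given values:
  L_total = 77.6 dB, L_bg = 60.4 dB
Formula: L_source = 10 * log10(10^(L_total/10) - 10^(L_bg/10))
Convert to linear:
  10^(77.6/10) = 57543993.7337
  10^(60.4/10) = 1096478.1961
Difference: 57543993.7337 - 1096478.1961 = 56447515.5376
L_source = 10 * log10(56447515.5376) = 77.52

77.52 dB


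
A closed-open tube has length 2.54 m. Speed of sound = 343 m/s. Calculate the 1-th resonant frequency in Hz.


Given values:
  Tube type: closed-open, L = 2.54 m, c = 343 m/s, n = 1
Formula: f_n = (2n - 1) * c / (4 * L)
Compute 2n - 1 = 2*1 - 1 = 1
Compute 4 * L = 4 * 2.54 = 10.16
f = 1 * 343 / 10.16
f = 33.76

33.76 Hz


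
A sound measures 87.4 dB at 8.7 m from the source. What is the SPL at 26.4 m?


Given values:
  SPL1 = 87.4 dB, r1 = 8.7 m, r2 = 26.4 m
Formula: SPL2 = SPL1 - 20 * log10(r2 / r1)
Compute ratio: r2 / r1 = 26.4 / 8.7 = 3.0345
Compute log10: log10(3.0345) = 0.482087
Compute drop: 20 * 0.482087 = 9.6417
SPL2 = 87.4 - 9.6417 = 77.76

77.76 dB


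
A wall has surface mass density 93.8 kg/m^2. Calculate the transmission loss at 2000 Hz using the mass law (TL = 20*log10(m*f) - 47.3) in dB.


Given values:
  m = 93.8 kg/m^2, f = 2000 Hz
Formula: TL = 20 * log10(m * f) - 47.3
Compute m * f = 93.8 * 2000 = 187600.0
Compute log10(187600.0) = 5.273233
Compute 20 * 5.273233 = 105.4647
TL = 105.4647 - 47.3 = 58.16

58.16 dB


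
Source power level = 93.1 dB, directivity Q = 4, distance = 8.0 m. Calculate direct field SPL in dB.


Given values:
  Lw = 93.1 dB, Q = 4, r = 8.0 m
Formula: SPL = Lw + 10 * log10(Q / (4 * pi * r^2))
Compute 4 * pi * r^2 = 4 * pi * 8.0^2 = 804.2477
Compute Q / denom = 4 / 804.2477 = 0.00497359
Compute 10 * log10(0.00497359) = -23.0333
SPL = 93.1 + (-23.0333) = 70.07

70.07 dB


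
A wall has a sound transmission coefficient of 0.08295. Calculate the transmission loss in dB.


Given values:
  tau = 0.08295
Formula: TL = 10 * log10(1 / tau)
Compute 1 / tau = 1 / 0.08295 = 12.0555
Compute log10(12.0555) = 1.081185
TL = 10 * 1.081185 = 10.81

10.81 dB


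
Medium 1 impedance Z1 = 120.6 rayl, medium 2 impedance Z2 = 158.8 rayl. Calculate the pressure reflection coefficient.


Given values:
  Z1 = 120.6 rayl, Z2 = 158.8 rayl
Formula: R = (Z2 - Z1) / (Z2 + Z1)
Numerator: Z2 - Z1 = 158.8 - 120.6 = 38.2
Denominator: Z2 + Z1 = 158.8 + 120.6 = 279.4
R = 38.2 / 279.4 = 0.1367

0.1367


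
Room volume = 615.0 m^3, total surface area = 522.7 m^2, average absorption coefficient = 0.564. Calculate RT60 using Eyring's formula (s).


Given values:
  V = 615.0 m^3, S = 522.7 m^2, alpha = 0.564
Formula: RT60 = 0.161 * V / (-S * ln(1 - alpha))
Compute ln(1 - 0.564) = ln(0.436) = -0.830113
Denominator: -522.7 * -0.830113 = 433.9001
Numerator: 0.161 * 615.0 = 99.015
RT60 = 99.015 / 433.9001 = 0.228

0.228 s


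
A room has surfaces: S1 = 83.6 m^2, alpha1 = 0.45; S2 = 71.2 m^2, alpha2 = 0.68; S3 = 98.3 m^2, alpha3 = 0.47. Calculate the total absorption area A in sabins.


Given surfaces:
  Surface 1: 83.6 * 0.45 = 37.62
  Surface 2: 71.2 * 0.68 = 48.416
  Surface 3: 98.3 * 0.47 = 46.201
Formula: A = sum(Si * alpha_i)
A = 37.62 + 48.416 + 46.201
A = 132.24

132.24 sabins


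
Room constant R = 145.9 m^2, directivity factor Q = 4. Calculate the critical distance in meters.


Given values:
  R = 145.9 m^2, Q = 4
Formula: d_c = 0.141 * sqrt(Q * R)
Compute Q * R = 4 * 145.9 = 583.6
Compute sqrt(583.6) = 24.1578
d_c = 0.141 * 24.1578 = 3.406

3.406 m


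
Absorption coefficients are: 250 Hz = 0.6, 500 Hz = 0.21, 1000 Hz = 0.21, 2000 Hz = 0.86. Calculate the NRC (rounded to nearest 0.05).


Given values:
  a_250 = 0.6, a_500 = 0.21
  a_1000 = 0.21, a_2000 = 0.86
Formula: NRC = (a250 + a500 + a1000 + a2000) / 4
Sum = 0.6 + 0.21 + 0.21 + 0.86 = 1.88
NRC = 1.88 / 4 = 0.47
Rounded to nearest 0.05: 0.45

0.45


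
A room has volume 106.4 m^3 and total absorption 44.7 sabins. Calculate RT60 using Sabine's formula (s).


Given values:
  V = 106.4 m^3
  A = 44.7 sabins
Formula: RT60 = 0.161 * V / A
Numerator: 0.161 * 106.4 = 17.1304
RT60 = 17.1304 / 44.7 = 0.383

0.383 s


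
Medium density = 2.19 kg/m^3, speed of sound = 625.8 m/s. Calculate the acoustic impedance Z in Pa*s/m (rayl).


Given values:
  rho = 2.19 kg/m^3
  c = 625.8 m/s
Formula: Z = rho * c
Z = 2.19 * 625.8
Z = 1370.5

1370.5 rayl


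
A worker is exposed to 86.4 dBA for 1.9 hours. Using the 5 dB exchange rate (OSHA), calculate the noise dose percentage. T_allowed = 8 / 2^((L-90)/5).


Given values:
  L = 86.4 dBA, T = 1.9 hours
Formula: T_allowed = 8 / 2^((L - 90) / 5)
Compute exponent: (86.4 - 90) / 5 = -0.72
Compute 2^(-0.72) = 0.607097
T_allowed = 8 / 0.607097 = 13.177466 hours
Dose = (T / T_allowed) * 100
Dose = (1.9 / 13.177466) * 100 = 14.42

14.42 %


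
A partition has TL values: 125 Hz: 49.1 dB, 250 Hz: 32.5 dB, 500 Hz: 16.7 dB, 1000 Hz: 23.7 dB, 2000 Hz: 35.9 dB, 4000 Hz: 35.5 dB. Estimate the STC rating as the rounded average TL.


Given TL values at each frequency:
  125 Hz: 49.1 dB
  250 Hz: 32.5 dB
  500 Hz: 16.7 dB
  1000 Hz: 23.7 dB
  2000 Hz: 35.9 dB
  4000 Hz: 35.5 dB
Formula: STC ~ round(average of TL values)
Sum = 49.1 + 32.5 + 16.7 + 23.7 + 35.9 + 35.5 = 193.4
Average = 193.4 / 6 = 32.23
Rounded: 32

32


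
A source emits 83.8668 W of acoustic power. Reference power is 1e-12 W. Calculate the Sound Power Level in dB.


Given values:
  W = 83.8668 W
  W_ref = 1e-12 W
Formula: SWL = 10 * log10(W / W_ref)
Compute ratio: W / W_ref = 83866800000000
Compute log10: log10(83866800000000) = 13.92359
Multiply: SWL = 10 * 13.92359 = 139.24

139.24 dB


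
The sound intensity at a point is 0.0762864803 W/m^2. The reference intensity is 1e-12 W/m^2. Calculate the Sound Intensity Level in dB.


Given values:
  I = 0.0762864803 W/m^2
  I_ref = 1e-12 W/m^2
Formula: SIL = 10 * log10(I / I_ref)
Compute ratio: I / I_ref = 76286480300
Compute log10: log10(76286480300) = 10.882448
Multiply: SIL = 10 * 10.882448 = 108.82

108.82 dB


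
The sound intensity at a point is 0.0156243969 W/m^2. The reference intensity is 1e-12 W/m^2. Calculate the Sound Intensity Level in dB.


Given values:
  I = 0.0156243969 W/m^2
  I_ref = 1e-12 W/m^2
Formula: SIL = 10 * log10(I / I_ref)
Compute ratio: I / I_ref = 15624396900
Compute log10: log10(15624396900) = 10.193803
Multiply: SIL = 10 * 10.193803 = 101.94

101.94 dB


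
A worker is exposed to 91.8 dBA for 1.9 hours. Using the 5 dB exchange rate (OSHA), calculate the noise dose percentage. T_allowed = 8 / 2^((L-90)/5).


Given values:
  L = 91.8 dBA, T = 1.9 hours
Formula: T_allowed = 8 / 2^((L - 90) / 5)
Compute exponent: (91.8 - 90) / 5 = 0.36
Compute 2^(0.36) = 1.283426
T_allowed = 8 / 1.283426 = 6.233316 hours
Dose = (T / T_allowed) * 100
Dose = (1.9 / 6.233316) * 100 = 30.48

30.48 %


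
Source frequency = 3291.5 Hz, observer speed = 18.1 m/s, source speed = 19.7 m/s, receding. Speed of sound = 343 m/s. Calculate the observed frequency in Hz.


Given values:
  f_s = 3291.5 Hz, v_o = 18.1 m/s, v_s = 19.7 m/s
  Direction: receding
Formula: f_o = f_s * (c - v_o) / (c + v_s)
Numerator: c - v_o = 343 - 18.1 = 324.9
Denominator: c + v_s = 343 + 19.7 = 362.7
f_o = 3291.5 * 324.9 / 362.7 = 2948.47

2948.47 Hz


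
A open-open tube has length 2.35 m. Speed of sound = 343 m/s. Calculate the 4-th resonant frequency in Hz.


Given values:
  Tube type: open-open, L = 2.35 m, c = 343 m/s, n = 4
Formula: f_n = n * c / (2 * L)
Compute 2 * L = 2 * 2.35 = 4.7
f = 4 * 343 / 4.7
f = 291.91

291.91 Hz


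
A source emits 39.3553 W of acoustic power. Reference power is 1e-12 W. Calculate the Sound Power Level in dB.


Given values:
  W = 39.3553 W
  W_ref = 1e-12 W
Formula: SWL = 10 * log10(W / W_ref)
Compute ratio: W / W_ref = 39355300000000
Compute log10: log10(39355300000000) = 13.595003
Multiply: SWL = 10 * 13.595003 = 135.95

135.95 dB


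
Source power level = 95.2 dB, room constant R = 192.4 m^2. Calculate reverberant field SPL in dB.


Given values:
  Lw = 95.2 dB, R = 192.4 m^2
Formula: SPL = Lw + 10 * log10(4 / R)
Compute 4 / R = 4 / 192.4 = 0.02079
Compute 10 * log10(0.02079) = -16.8215
SPL = 95.2 + (-16.8215) = 78.38

78.38 dB


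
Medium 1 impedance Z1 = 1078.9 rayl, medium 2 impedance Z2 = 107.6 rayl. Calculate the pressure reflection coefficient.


Given values:
  Z1 = 1078.9 rayl, Z2 = 107.6 rayl
Formula: R = (Z2 - Z1) / (Z2 + Z1)
Numerator: Z2 - Z1 = 107.6 - 1078.9 = -971.3
Denominator: Z2 + Z1 = 107.6 + 1078.9 = 1186.5
R = -971.3 / 1186.5 = -0.8186

-0.8186


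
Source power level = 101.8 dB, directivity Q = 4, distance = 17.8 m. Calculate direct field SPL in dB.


Given values:
  Lw = 101.8 dB, Q = 4, r = 17.8 m
Formula: SPL = Lw + 10 * log10(Q / (4 * pi * r^2))
Compute 4 * pi * r^2 = 4 * pi * 17.8^2 = 3981.5289
Compute Q / denom = 4 / 3981.5289 = 0.00100464
Compute 10 * log10(0.00100464) = -29.9799
SPL = 101.8 + (-29.9799) = 71.82

71.82 dB


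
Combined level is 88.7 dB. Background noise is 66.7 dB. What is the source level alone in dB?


Given values:
  L_total = 88.7 dB, L_bg = 66.7 dB
Formula: L_source = 10 * log10(10^(L_total/10) - 10^(L_bg/10))
Convert to linear:
  10^(88.7/10) = 741310241.3009
  10^(66.7/10) = 4677351.4129
Difference: 741310241.3009 - 4677351.4129 = 736632889.888
L_source = 10 * log10(736632889.888) = 88.67

88.67 dB


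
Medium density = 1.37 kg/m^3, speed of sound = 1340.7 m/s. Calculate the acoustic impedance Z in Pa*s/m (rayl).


Given values:
  rho = 1.37 kg/m^3
  c = 1340.7 m/s
Formula: Z = rho * c
Z = 1.37 * 1340.7
Z = 1836.76

1836.76 rayl


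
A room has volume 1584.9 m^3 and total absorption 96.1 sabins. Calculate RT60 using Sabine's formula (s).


Given values:
  V = 1584.9 m^3
  A = 96.1 sabins
Formula: RT60 = 0.161 * V / A
Numerator: 0.161 * 1584.9 = 255.1689
RT60 = 255.1689 / 96.1 = 2.655

2.655 s


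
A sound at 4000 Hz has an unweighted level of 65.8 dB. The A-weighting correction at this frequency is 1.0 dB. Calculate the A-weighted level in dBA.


Given values:
  SPL = 65.8 dB
  A-weighting at 4000 Hz = 1.0 dB
Formula: L_A = SPL + A_weight
L_A = 65.8 + (1.0)
L_A = 66.8

66.8 dBA


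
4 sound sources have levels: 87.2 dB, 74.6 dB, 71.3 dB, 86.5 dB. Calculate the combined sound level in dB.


Formula: L_total = 10 * log10( sum(10^(Li/10)) )
  Source 1: 10^(87.2/10) = 524807460.2498
  Source 2: 10^(74.6/10) = 28840315.0313
  Source 3: 10^(71.3/10) = 13489628.8259
  Source 4: 10^(86.5/10) = 446683592.151
Sum of linear values = 1013820996.258
L_total = 10 * log10(1013820996.258) = 90.06

90.06 dB


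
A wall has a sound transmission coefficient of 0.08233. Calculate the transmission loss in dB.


Given values:
  tau = 0.08233
Formula: TL = 10 * log10(1 / tau)
Compute 1 / tau = 1 / 0.08233 = 12.1462
Compute log10(12.1462) = 1.08444
TL = 10 * 1.08444 = 10.84

10.84 dB


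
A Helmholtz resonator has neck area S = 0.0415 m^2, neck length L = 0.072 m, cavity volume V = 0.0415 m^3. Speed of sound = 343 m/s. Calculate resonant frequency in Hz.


Given values:
  S = 0.0415 m^2, L = 0.072 m, V = 0.0415 m^3, c = 343 m/s
Formula: f = (c / (2*pi)) * sqrt(S / (V * L))
Compute V * L = 0.0415 * 0.072 = 0.002988
Compute S / (V * L) = 0.0415 / 0.002988 = 13.8889
Compute sqrt(13.8889) = 3.726781
Compute c / (2*pi) = 343 / 6.283185 = 54.590148
f = 54.590148 * 3.726781 = 203.45

203.45 Hz


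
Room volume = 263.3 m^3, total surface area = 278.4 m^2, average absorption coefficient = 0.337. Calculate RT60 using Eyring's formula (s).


Given values:
  V = 263.3 m^3, S = 278.4 m^2, alpha = 0.337
Formula: RT60 = 0.161 * V / (-S * ln(1 - alpha))
Compute ln(1 - 0.337) = ln(0.663) = -0.41098
Denominator: -278.4 * -0.41098 = 114.4168
Numerator: 0.161 * 263.3 = 42.3913
RT60 = 42.3913 / 114.4168 = 0.37

0.37 s


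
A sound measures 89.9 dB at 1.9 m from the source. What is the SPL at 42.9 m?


Given values:
  SPL1 = 89.9 dB, r1 = 1.9 m, r2 = 42.9 m
Formula: SPL2 = SPL1 - 20 * log10(r2 / r1)
Compute ratio: r2 / r1 = 42.9 / 1.9 = 22.5789
Compute log10: log10(22.5789) = 1.353703
Compute drop: 20 * 1.353703 = 27.0741
SPL2 = 89.9 - 27.0741 = 62.83

62.83 dB


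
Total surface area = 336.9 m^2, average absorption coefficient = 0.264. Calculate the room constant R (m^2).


Given values:
  S = 336.9 m^2, alpha = 0.264
Formula: R = S * alpha / (1 - alpha)
Numerator: 336.9 * 0.264 = 88.9416
Denominator: 1 - 0.264 = 0.736
R = 88.9416 / 0.736 = 120.84

120.84 m^2


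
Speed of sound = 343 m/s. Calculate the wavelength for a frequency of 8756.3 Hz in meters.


Given values:
  c = 343 m/s, f = 8756.3 Hz
Formula: lambda = c / f
lambda = 343 / 8756.3
lambda = 0.0392

0.0392 m


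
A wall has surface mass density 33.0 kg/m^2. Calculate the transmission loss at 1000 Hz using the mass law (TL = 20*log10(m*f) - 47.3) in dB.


Given values:
  m = 33.0 kg/m^2, f = 1000 Hz
Formula: TL = 20 * log10(m * f) - 47.3
Compute m * f = 33.0 * 1000 = 33000.0
Compute log10(33000.0) = 4.518514
Compute 20 * 4.518514 = 90.3703
TL = 90.3703 - 47.3 = 43.07

43.07 dB


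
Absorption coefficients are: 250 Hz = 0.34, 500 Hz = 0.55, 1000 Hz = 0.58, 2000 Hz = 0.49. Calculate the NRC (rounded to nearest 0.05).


Given values:
  a_250 = 0.34, a_500 = 0.55
  a_1000 = 0.58, a_2000 = 0.49
Formula: NRC = (a250 + a500 + a1000 + a2000) / 4
Sum = 0.34 + 0.55 + 0.58 + 0.49 = 1.96
NRC = 1.96 / 4 = 0.49
Rounded to nearest 0.05: 0.5

0.5


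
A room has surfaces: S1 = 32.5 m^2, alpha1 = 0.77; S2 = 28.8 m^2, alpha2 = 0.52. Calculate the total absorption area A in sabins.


Given surfaces:
  Surface 1: 32.5 * 0.77 = 25.025
  Surface 2: 28.8 * 0.52 = 14.976
Formula: A = sum(Si * alpha_i)
A = 25.025 + 14.976
A = 40.0

40.0 sabins


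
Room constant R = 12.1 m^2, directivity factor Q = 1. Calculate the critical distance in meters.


Given values:
  R = 12.1 m^2, Q = 1
Formula: d_c = 0.141 * sqrt(Q * R)
Compute Q * R = 1 * 12.1 = 12.1
Compute sqrt(12.1) = 3.4785
d_c = 0.141 * 3.4785 = 0.49

0.49 m


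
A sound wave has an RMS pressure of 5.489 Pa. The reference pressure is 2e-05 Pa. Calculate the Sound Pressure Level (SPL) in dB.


Given values:
  p = 5.489 Pa
  p_ref = 2e-05 Pa
Formula: SPL = 20 * log10(p / p_ref)
Compute ratio: p / p_ref = 5.489 / 2e-05 = 274450
Compute log10: log10(274450) = 5.438463
Multiply: SPL = 20 * 5.438463 = 108.77

108.77 dB


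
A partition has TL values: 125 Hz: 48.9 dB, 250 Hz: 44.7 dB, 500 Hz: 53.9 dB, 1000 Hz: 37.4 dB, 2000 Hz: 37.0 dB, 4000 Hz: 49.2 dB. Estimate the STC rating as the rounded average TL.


Given TL values at each frequency:
  125 Hz: 48.9 dB
  250 Hz: 44.7 dB
  500 Hz: 53.9 dB
  1000 Hz: 37.4 dB
  2000 Hz: 37.0 dB
  4000 Hz: 49.2 dB
Formula: STC ~ round(average of TL values)
Sum = 48.9 + 44.7 + 53.9 + 37.4 + 37.0 + 49.2 = 271.1
Average = 271.1 / 6 = 45.18
Rounded: 45

45


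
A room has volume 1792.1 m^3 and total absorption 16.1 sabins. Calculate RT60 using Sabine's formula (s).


Given values:
  V = 1792.1 m^3
  A = 16.1 sabins
Formula: RT60 = 0.161 * V / A
Numerator: 0.161 * 1792.1 = 288.5281
RT60 = 288.5281 / 16.1 = 17.921

17.921 s


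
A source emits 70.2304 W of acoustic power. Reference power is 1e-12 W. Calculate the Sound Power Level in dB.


Given values:
  W = 70.2304 W
  W_ref = 1e-12 W
Formula: SWL = 10 * log10(W / W_ref)
Compute ratio: W / W_ref = 70230400000000
Compute log10: log10(70230400000000) = 13.846525
Multiply: SWL = 10 * 13.846525 = 138.47

138.47 dB


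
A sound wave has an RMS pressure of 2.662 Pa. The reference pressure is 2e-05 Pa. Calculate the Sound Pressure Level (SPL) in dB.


Given values:
  p = 2.662 Pa
  p_ref = 2e-05 Pa
Formula: SPL = 20 * log10(p / p_ref)
Compute ratio: p / p_ref = 2.662 / 2e-05 = 133100
Compute log10: log10(133100) = 5.124178
Multiply: SPL = 20 * 5.124178 = 102.48

102.48 dB


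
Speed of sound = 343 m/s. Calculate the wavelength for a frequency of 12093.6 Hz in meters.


Given values:
  c = 343 m/s, f = 12093.6 Hz
Formula: lambda = c / f
lambda = 343 / 12093.6
lambda = 0.0284

0.0284 m


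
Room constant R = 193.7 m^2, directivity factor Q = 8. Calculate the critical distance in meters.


Given values:
  R = 193.7 m^2, Q = 8
Formula: d_c = 0.141 * sqrt(Q * R)
Compute Q * R = 8 * 193.7 = 1549.6
Compute sqrt(1549.6) = 39.365
d_c = 0.141 * 39.365 = 5.55

5.55 m


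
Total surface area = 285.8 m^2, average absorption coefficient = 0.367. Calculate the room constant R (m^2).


Given values:
  S = 285.8 m^2, alpha = 0.367
Formula: R = S * alpha / (1 - alpha)
Numerator: 285.8 * 0.367 = 104.8886
Denominator: 1 - 0.367 = 0.633
R = 104.8886 / 0.633 = 165.7

165.7 m^2


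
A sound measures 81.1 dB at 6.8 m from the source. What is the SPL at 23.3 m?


Given values:
  SPL1 = 81.1 dB, r1 = 6.8 m, r2 = 23.3 m
Formula: SPL2 = SPL1 - 20 * log10(r2 / r1)
Compute ratio: r2 / r1 = 23.3 / 6.8 = 3.4265
Compute log10: log10(3.4265) = 0.534851
Compute drop: 20 * 0.534851 = 10.697
SPL2 = 81.1 - 10.697 = 70.4

70.4 dB


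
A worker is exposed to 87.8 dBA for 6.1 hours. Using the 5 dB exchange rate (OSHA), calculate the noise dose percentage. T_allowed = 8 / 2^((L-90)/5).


Given values:
  L = 87.8 dBA, T = 6.1 hours
Formula: T_allowed = 8 / 2^((L - 90) / 5)
Compute exponent: (87.8 - 90) / 5 = -0.44
Compute 2^(-0.44) = 0.737135
T_allowed = 8 / 0.737135 = 10.852829 hours
Dose = (T / T_allowed) * 100
Dose = (6.1 / 10.852829) * 100 = 56.21

56.21 %


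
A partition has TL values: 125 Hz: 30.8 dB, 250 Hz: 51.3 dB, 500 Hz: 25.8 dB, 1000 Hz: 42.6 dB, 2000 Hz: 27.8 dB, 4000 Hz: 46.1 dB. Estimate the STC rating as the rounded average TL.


Given TL values at each frequency:
  125 Hz: 30.8 dB
  250 Hz: 51.3 dB
  500 Hz: 25.8 dB
  1000 Hz: 42.6 dB
  2000 Hz: 27.8 dB
  4000 Hz: 46.1 dB
Formula: STC ~ round(average of TL values)
Sum = 30.8 + 51.3 + 25.8 + 42.6 + 27.8 + 46.1 = 224.4
Average = 224.4 / 6 = 37.4
Rounded: 37

37


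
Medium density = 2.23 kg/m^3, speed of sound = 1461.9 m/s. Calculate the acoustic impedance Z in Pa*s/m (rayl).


Given values:
  rho = 2.23 kg/m^3
  c = 1461.9 m/s
Formula: Z = rho * c
Z = 2.23 * 1461.9
Z = 3260.04

3260.04 rayl


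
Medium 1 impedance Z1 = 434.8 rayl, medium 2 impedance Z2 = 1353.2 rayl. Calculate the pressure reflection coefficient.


Given values:
  Z1 = 434.8 rayl, Z2 = 1353.2 rayl
Formula: R = (Z2 - Z1) / (Z2 + Z1)
Numerator: Z2 - Z1 = 1353.2 - 434.8 = 918.4
Denominator: Z2 + Z1 = 1353.2 + 434.8 = 1788.0
R = 918.4 / 1788.0 = 0.5136

0.5136


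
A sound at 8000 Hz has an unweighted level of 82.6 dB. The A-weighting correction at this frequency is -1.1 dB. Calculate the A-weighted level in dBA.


Given values:
  SPL = 82.6 dB
  A-weighting at 8000 Hz = -1.1 dB
Formula: L_A = SPL + A_weight
L_A = 82.6 + (-1.1)
L_A = 81.5

81.5 dBA


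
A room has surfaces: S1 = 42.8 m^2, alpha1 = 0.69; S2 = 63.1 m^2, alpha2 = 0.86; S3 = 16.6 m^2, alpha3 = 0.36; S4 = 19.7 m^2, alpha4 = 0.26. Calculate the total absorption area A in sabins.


Given surfaces:
  Surface 1: 42.8 * 0.69 = 29.532
  Surface 2: 63.1 * 0.86 = 54.266
  Surface 3: 16.6 * 0.36 = 5.976
  Surface 4: 19.7 * 0.26 = 5.122
Formula: A = sum(Si * alpha_i)
A = 29.532 + 54.266 + 5.976 + 5.122
A = 94.9

94.9 sabins


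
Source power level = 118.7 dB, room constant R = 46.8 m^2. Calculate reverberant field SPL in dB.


Given values:
  Lw = 118.7 dB, R = 46.8 m^2
Formula: SPL = Lw + 10 * log10(4 / R)
Compute 4 / R = 4 / 46.8 = 0.08547
Compute 10 * log10(0.08547) = -10.6819
SPL = 118.7 + (-10.6819) = 108.02

108.02 dB


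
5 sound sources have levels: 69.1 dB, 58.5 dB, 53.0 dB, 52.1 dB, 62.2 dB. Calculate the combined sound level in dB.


Formula: L_total = 10 * log10( sum(10^(Li/10)) )
  Source 1: 10^(69.1/10) = 8128305.1616
  Source 2: 10^(58.5/10) = 707945.7844
  Source 3: 10^(53.0/10) = 199526.2315
  Source 4: 10^(52.1/10) = 162181.0097
  Source 5: 10^(62.2/10) = 1659586.9074
Sum of linear values = 10857545.0946
L_total = 10 * log10(10857545.0946) = 70.36

70.36 dB


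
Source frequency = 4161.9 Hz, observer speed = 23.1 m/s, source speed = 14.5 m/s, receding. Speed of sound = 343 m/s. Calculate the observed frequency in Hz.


Given values:
  f_s = 4161.9 Hz, v_o = 23.1 m/s, v_s = 14.5 m/s
  Direction: receding
Formula: f_o = f_s * (c - v_o) / (c + v_s)
Numerator: c - v_o = 343 - 23.1 = 319.9
Denominator: c + v_s = 343 + 14.5 = 357.5
f_o = 4161.9 * 319.9 / 357.5 = 3724.17

3724.17 Hz


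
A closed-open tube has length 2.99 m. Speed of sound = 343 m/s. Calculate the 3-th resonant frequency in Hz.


Given values:
  Tube type: closed-open, L = 2.99 m, c = 343 m/s, n = 3
Formula: f_n = (2n - 1) * c / (4 * L)
Compute 2n - 1 = 2*3 - 1 = 5
Compute 4 * L = 4 * 2.99 = 11.96
f = 5 * 343 / 11.96
f = 143.39

143.39 Hz


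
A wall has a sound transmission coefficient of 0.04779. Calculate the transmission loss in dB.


Given values:
  tau = 0.04779
Formula: TL = 10 * log10(1 / tau)
Compute 1 / tau = 1 / 0.04779 = 20.9249
Compute log10(20.9249) = 1.320663
TL = 10 * 1.320663 = 13.21

13.21 dB


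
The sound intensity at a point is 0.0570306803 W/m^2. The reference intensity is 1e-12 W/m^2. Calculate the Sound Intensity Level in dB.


Given values:
  I = 0.0570306803 W/m^2
  I_ref = 1e-12 W/m^2
Formula: SIL = 10 * log10(I / I_ref)
Compute ratio: I / I_ref = 57030680300
Compute log10: log10(57030680300) = 10.756109
Multiply: SIL = 10 * 10.756109 = 107.56

107.56 dB


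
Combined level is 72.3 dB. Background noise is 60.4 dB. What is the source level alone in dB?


Given values:
  L_total = 72.3 dB, L_bg = 60.4 dB
Formula: L_source = 10 * log10(10^(L_total/10) - 10^(L_bg/10))
Convert to linear:
  10^(72.3/10) = 16982436.5246
  10^(60.4/10) = 1096478.1961
Difference: 16982436.5246 - 1096478.1961 = 15885958.3285
L_source = 10 * log10(15885958.3285) = 72.01

72.01 dB


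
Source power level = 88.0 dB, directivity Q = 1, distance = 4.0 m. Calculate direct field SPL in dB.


Given values:
  Lw = 88.0 dB, Q = 1, r = 4.0 m
Formula: SPL = Lw + 10 * log10(Q / (4 * pi * r^2))
Compute 4 * pi * r^2 = 4 * pi * 4.0^2 = 201.0619
Compute Q / denom = 1 / 201.0619 = 0.00497359
Compute 10 * log10(0.00497359) = -23.0333
SPL = 88.0 + (-23.0333) = 64.97

64.97 dB


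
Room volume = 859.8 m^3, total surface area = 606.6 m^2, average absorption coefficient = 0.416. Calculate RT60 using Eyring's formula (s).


Given values:
  V = 859.8 m^3, S = 606.6 m^2, alpha = 0.416
Formula: RT60 = 0.161 * V / (-S * ln(1 - alpha))
Compute ln(1 - 0.416) = ln(0.584) = -0.537854
Denominator: -606.6 * -0.537854 = 326.2622
Numerator: 0.161 * 859.8 = 138.4278
RT60 = 138.4278 / 326.2622 = 0.424

0.424 s


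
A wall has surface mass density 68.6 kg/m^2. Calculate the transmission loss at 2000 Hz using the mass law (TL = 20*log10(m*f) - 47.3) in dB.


Given values:
  m = 68.6 kg/m^2, f = 2000 Hz
Formula: TL = 20 * log10(m * f) - 47.3
Compute m * f = 68.6 * 2000 = 137200.0
Compute log10(137200.0) = 5.137354
Compute 20 * 5.137354 = 102.7471
TL = 102.7471 - 47.3 = 55.45

55.45 dB


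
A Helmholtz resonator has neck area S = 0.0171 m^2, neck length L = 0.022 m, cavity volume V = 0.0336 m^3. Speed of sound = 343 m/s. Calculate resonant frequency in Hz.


Given values:
  S = 0.0171 m^2, L = 0.022 m, V = 0.0336 m^3, c = 343 m/s
Formula: f = (c / (2*pi)) * sqrt(S / (V * L))
Compute V * L = 0.0336 * 0.022 = 0.0007392
Compute S / (V * L) = 0.0171 / 0.0007392 = 23.1331
Compute sqrt(23.1331) = 4.809688
Compute c / (2*pi) = 343 / 6.283185 = 54.590148
f = 54.590148 * 4.809688 = 262.56

262.56 Hz


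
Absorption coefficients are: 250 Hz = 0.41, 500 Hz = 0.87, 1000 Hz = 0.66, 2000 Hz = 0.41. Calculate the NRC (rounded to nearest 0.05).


Given values:
  a_250 = 0.41, a_500 = 0.87
  a_1000 = 0.66, a_2000 = 0.41
Formula: NRC = (a250 + a500 + a1000 + a2000) / 4
Sum = 0.41 + 0.87 + 0.66 + 0.41 = 2.35
NRC = 2.35 / 4 = 0.5875
Rounded to nearest 0.05: 0.6

0.6
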